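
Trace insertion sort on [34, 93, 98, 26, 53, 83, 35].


Initial: [34, 93, 98, 26, 53, 83, 35]
Insert 93: [34, 93, 98, 26, 53, 83, 35]
Insert 98: [34, 93, 98, 26, 53, 83, 35]
Insert 26: [26, 34, 93, 98, 53, 83, 35]
Insert 53: [26, 34, 53, 93, 98, 83, 35]
Insert 83: [26, 34, 53, 83, 93, 98, 35]
Insert 35: [26, 34, 35, 53, 83, 93, 98]

Sorted: [26, 34, 35, 53, 83, 93, 98]


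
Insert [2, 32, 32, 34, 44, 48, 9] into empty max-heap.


Insert 2: [2]
Insert 32: [32, 2]
Insert 32: [32, 2, 32]
Insert 34: [34, 32, 32, 2]
Insert 44: [44, 34, 32, 2, 32]
Insert 48: [48, 34, 44, 2, 32, 32]
Insert 9: [48, 34, 44, 2, 32, 32, 9]

Final heap: [48, 34, 44, 2, 32, 32, 9]


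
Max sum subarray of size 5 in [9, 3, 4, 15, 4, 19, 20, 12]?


[0:5]: 35
[1:6]: 45
[2:7]: 62
[3:8]: 70

Max: 70 at [3:8]


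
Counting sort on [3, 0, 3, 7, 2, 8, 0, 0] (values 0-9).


Input: [3, 0, 3, 7, 2, 8, 0, 0]
Counts: [3, 0, 1, 2, 0, 0, 0, 1, 1, 0]

Sorted: [0, 0, 0, 2, 3, 3, 7, 8]


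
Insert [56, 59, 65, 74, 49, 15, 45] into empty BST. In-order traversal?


Insert 56: root
Insert 59: R from 56
Insert 65: R from 56 -> R from 59
Insert 74: R from 56 -> R from 59 -> R from 65
Insert 49: L from 56
Insert 15: L from 56 -> L from 49
Insert 45: L from 56 -> L from 49 -> R from 15

In-order: [15, 45, 49, 56, 59, 65, 74]


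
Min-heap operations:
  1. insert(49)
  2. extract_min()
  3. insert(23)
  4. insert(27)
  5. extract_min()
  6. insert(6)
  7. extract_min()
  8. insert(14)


insert(49) -> [49]
extract_min()->49, []
insert(23) -> [23]
insert(27) -> [23, 27]
extract_min()->23, [27]
insert(6) -> [6, 27]
extract_min()->6, [27]
insert(14) -> [14, 27]

Final heap: [14, 27]


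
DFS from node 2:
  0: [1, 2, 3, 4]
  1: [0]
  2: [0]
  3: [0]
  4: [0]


Visit 2, push [0]
Visit 0, push [4, 3, 1]
Visit 1, push []
Visit 3, push []
Visit 4, push []

DFS order: [2, 0, 1, 3, 4]


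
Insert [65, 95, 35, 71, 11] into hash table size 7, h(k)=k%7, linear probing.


Insert 65: h=2 -> slot 2
Insert 95: h=4 -> slot 4
Insert 35: h=0 -> slot 0
Insert 71: h=1 -> slot 1
Insert 11: h=4, 1 probes -> slot 5

Table: [35, 71, 65, None, 95, 11, None]


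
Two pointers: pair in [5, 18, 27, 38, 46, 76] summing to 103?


lo=0(5)+hi=5(76)=81
lo=1(18)+hi=5(76)=94
lo=2(27)+hi=5(76)=103

Yes: 27+76=103


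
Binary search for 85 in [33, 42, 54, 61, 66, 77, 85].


Step 1: lo=0, hi=6, mid=3, val=61
Step 2: lo=4, hi=6, mid=5, val=77
Step 3: lo=6, hi=6, mid=6, val=85

Found at index 6


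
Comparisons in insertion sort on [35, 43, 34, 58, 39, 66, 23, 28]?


Algorithm: insertion sort
Input: [35, 43, 34, 58, 39, 66, 23, 28]
Sorted: [23, 28, 34, 35, 39, 43, 58, 66]

21


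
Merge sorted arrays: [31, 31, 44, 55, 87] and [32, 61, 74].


Take 31 from A
Take 31 from A
Take 32 from B
Take 44 from A
Take 55 from A
Take 61 from B
Take 74 from B

Merged: [31, 31, 32, 44, 55, 61, 74, 87]


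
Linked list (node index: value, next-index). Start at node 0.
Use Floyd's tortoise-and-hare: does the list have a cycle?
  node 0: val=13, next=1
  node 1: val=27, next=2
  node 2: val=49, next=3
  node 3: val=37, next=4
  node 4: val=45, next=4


Floyd's tortoise (slow, +1) and hare (fast, +2):
  init: slow=0, fast=0
  step 1: slow=1, fast=2
  step 2: slow=2, fast=4
  step 3: slow=3, fast=4
  step 4: slow=4, fast=4
  slow == fast at node 4: cycle detected

Cycle: yes


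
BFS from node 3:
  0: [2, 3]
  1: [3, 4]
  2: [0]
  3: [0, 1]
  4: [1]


Visit 3, enqueue [0, 1]
Visit 0, enqueue [2]
Visit 1, enqueue [4]
Visit 2, enqueue []
Visit 4, enqueue []

BFS order: [3, 0, 1, 2, 4]


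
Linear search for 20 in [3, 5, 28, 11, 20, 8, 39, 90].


i=0: 3!=20
i=1: 5!=20
i=2: 28!=20
i=3: 11!=20
i=4: 20==20 found!

Found at 4, 5 comps


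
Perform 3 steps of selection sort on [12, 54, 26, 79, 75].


Initial: [12, 54, 26, 79, 75]
Step 1: min=12 at 0
  Swap: [12, 54, 26, 79, 75]
Step 2: min=26 at 2
  Swap: [12, 26, 54, 79, 75]
Step 3: min=54 at 2
  Swap: [12, 26, 54, 79, 75]

After 3 steps: [12, 26, 54, 79, 75]


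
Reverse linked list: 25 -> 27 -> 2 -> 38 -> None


Step 1: curr=25, set curr.next=prev(None) | reversed so far: 25
Step 2: curr=27, set curr.next=prev(25) | reversed so far: 27 -> 25
Step 3: curr=2, set curr.next=prev(27) | reversed so far: 2 -> 27 -> 25
Step 4: curr=38, set curr.next=prev(2) | reversed so far: 38 -> 2 -> 27 -> 25

38 -> 2 -> 27 -> 25 -> None


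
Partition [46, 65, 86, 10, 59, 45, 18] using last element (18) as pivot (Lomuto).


Pivot: 18
  10 <= 18: swap -> [10, 65, 86, 46, 59, 45, 18]
Place pivot at 1: [10, 18, 86, 46, 59, 45, 65]

Partitioned: [10, 18, 86, 46, 59, 45, 65]


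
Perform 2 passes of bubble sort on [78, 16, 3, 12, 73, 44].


Initial: [78, 16, 3, 12, 73, 44]
Pass 1: [16, 3, 12, 73, 44, 78] (5 swaps)
Pass 2: [3, 12, 16, 44, 73, 78] (3 swaps)

After 2 passes: [3, 12, 16, 44, 73, 78]


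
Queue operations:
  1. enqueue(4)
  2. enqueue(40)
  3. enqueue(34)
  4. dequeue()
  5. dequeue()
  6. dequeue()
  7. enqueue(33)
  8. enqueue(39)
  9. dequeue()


enqueue(4) -> [4]
enqueue(40) -> [4, 40]
enqueue(34) -> [4, 40, 34]
dequeue()->4, [40, 34]
dequeue()->40, [34]
dequeue()->34, []
enqueue(33) -> [33]
enqueue(39) -> [33, 39]
dequeue()->33, [39]

Final queue: [39]


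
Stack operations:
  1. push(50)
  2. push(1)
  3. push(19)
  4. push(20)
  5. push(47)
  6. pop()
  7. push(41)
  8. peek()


push(50) -> [50]
push(1) -> [50, 1]
push(19) -> [50, 1, 19]
push(20) -> [50, 1, 19, 20]
push(47) -> [50, 1, 19, 20, 47]
pop()->47, [50, 1, 19, 20]
push(41) -> [50, 1, 19, 20, 41]
peek()->41

Final stack: [50, 1, 19, 20, 41]


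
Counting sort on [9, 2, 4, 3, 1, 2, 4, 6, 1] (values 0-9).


Input: [9, 2, 4, 3, 1, 2, 4, 6, 1]
Counts: [0, 2, 2, 1, 2, 0, 1, 0, 0, 1]

Sorted: [1, 1, 2, 2, 3, 4, 4, 6, 9]


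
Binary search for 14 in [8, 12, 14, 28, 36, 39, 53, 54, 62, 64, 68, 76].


Step 1: lo=0, hi=11, mid=5, val=39
Step 2: lo=0, hi=4, mid=2, val=14

Found at index 2


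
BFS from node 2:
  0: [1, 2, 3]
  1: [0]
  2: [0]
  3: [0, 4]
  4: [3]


Visit 2, enqueue [0]
Visit 0, enqueue [1, 3]
Visit 1, enqueue []
Visit 3, enqueue [4]
Visit 4, enqueue []

BFS order: [2, 0, 1, 3, 4]


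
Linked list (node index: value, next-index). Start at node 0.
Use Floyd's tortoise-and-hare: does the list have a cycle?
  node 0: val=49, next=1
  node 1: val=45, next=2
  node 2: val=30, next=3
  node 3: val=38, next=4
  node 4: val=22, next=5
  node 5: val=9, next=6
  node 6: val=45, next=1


Floyd's tortoise (slow, +1) and hare (fast, +2):
  init: slow=0, fast=0
  step 1: slow=1, fast=2
  step 2: slow=2, fast=4
  step 3: slow=3, fast=6
  step 4: slow=4, fast=2
  step 5: slow=5, fast=4
  step 6: slow=6, fast=6
  slow == fast at node 6: cycle detected

Cycle: yes


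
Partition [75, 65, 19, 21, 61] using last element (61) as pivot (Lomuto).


Pivot: 61
  19 <= 61: swap -> [19, 65, 75, 21, 61]
  21 <= 61: swap -> [19, 21, 75, 65, 61]
Place pivot at 2: [19, 21, 61, 65, 75]

Partitioned: [19, 21, 61, 65, 75]


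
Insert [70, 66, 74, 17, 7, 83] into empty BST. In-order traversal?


Insert 70: root
Insert 66: L from 70
Insert 74: R from 70
Insert 17: L from 70 -> L from 66
Insert 7: L from 70 -> L from 66 -> L from 17
Insert 83: R from 70 -> R from 74

In-order: [7, 17, 66, 70, 74, 83]


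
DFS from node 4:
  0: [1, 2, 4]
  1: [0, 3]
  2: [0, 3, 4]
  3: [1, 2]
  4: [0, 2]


Visit 4, push [2, 0]
Visit 0, push [2, 1]
Visit 1, push [3]
Visit 3, push [2]
Visit 2, push []

DFS order: [4, 0, 1, 3, 2]


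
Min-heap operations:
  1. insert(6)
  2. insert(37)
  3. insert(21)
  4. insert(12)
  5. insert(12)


insert(6) -> [6]
insert(37) -> [6, 37]
insert(21) -> [6, 37, 21]
insert(12) -> [6, 12, 21, 37]
insert(12) -> [6, 12, 21, 37, 12]

Final heap: [6, 12, 21, 37, 12]


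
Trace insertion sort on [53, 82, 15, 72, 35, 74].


Initial: [53, 82, 15, 72, 35, 74]
Insert 82: [53, 82, 15, 72, 35, 74]
Insert 15: [15, 53, 82, 72, 35, 74]
Insert 72: [15, 53, 72, 82, 35, 74]
Insert 35: [15, 35, 53, 72, 82, 74]
Insert 74: [15, 35, 53, 72, 74, 82]

Sorted: [15, 35, 53, 72, 74, 82]


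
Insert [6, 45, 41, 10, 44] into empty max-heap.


Insert 6: [6]
Insert 45: [45, 6]
Insert 41: [45, 6, 41]
Insert 10: [45, 10, 41, 6]
Insert 44: [45, 44, 41, 6, 10]

Final heap: [45, 44, 41, 6, 10]


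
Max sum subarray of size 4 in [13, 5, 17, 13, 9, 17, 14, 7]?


[0:4]: 48
[1:5]: 44
[2:6]: 56
[3:7]: 53
[4:8]: 47

Max: 56 at [2:6]


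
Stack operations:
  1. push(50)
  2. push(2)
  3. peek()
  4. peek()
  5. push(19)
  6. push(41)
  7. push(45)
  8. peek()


push(50) -> [50]
push(2) -> [50, 2]
peek()->2
peek()->2
push(19) -> [50, 2, 19]
push(41) -> [50, 2, 19, 41]
push(45) -> [50, 2, 19, 41, 45]
peek()->45

Final stack: [50, 2, 19, 41, 45]


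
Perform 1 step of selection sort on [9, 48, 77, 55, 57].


Initial: [9, 48, 77, 55, 57]
Step 1: min=9 at 0
  Swap: [9, 48, 77, 55, 57]

After 1 step: [9, 48, 77, 55, 57]


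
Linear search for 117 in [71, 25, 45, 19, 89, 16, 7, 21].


i=0: 71!=117
i=1: 25!=117
i=2: 45!=117
i=3: 19!=117
i=4: 89!=117
i=5: 16!=117
i=6: 7!=117
i=7: 21!=117

Not found, 8 comps


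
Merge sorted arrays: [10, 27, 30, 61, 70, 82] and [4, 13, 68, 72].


Take 4 from B
Take 10 from A
Take 13 from B
Take 27 from A
Take 30 from A
Take 61 from A
Take 68 from B
Take 70 from A
Take 72 from B

Merged: [4, 10, 13, 27, 30, 61, 68, 70, 72, 82]


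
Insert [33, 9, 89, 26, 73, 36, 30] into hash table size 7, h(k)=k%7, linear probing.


Insert 33: h=5 -> slot 5
Insert 9: h=2 -> slot 2
Insert 89: h=5, 1 probes -> slot 6
Insert 26: h=5, 2 probes -> slot 0
Insert 73: h=3 -> slot 3
Insert 36: h=1 -> slot 1
Insert 30: h=2, 2 probes -> slot 4

Table: [26, 36, 9, 73, 30, 33, 89]


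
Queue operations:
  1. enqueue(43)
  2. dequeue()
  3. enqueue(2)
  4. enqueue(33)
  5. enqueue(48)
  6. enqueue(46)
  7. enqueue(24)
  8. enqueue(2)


enqueue(43) -> [43]
dequeue()->43, []
enqueue(2) -> [2]
enqueue(33) -> [2, 33]
enqueue(48) -> [2, 33, 48]
enqueue(46) -> [2, 33, 48, 46]
enqueue(24) -> [2, 33, 48, 46, 24]
enqueue(2) -> [2, 33, 48, 46, 24, 2]

Final queue: [2, 33, 48, 46, 24, 2]


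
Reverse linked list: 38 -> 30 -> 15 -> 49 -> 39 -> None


Step 1: curr=38, set curr.next=prev(None) | reversed so far: 38
Step 2: curr=30, set curr.next=prev(38) | reversed so far: 30 -> 38
Step 3: curr=15, set curr.next=prev(30) | reversed so far: 15 -> 30 -> 38
Step 4: curr=49, set curr.next=prev(15) | reversed so far: 49 -> 15 -> 30 -> 38
Step 5: curr=39, set curr.next=prev(49) | reversed so far: 39 -> 49 -> 15 -> 30 -> 38

39 -> 49 -> 15 -> 30 -> 38 -> None


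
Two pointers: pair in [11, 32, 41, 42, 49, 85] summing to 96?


lo=0(11)+hi=5(85)=96

Yes: 11+85=96


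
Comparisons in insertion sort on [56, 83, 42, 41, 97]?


Algorithm: insertion sort
Input: [56, 83, 42, 41, 97]
Sorted: [41, 42, 56, 83, 97]

7


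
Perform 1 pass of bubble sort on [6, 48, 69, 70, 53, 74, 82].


Initial: [6, 48, 69, 70, 53, 74, 82]
Pass 1: [6, 48, 69, 53, 70, 74, 82] (1 swaps)

After 1 pass: [6, 48, 69, 53, 70, 74, 82]


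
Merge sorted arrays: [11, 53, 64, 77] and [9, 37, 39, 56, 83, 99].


Take 9 from B
Take 11 from A
Take 37 from B
Take 39 from B
Take 53 from A
Take 56 from B
Take 64 from A
Take 77 from A

Merged: [9, 11, 37, 39, 53, 56, 64, 77, 83, 99]


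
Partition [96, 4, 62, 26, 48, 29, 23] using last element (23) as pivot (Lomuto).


Pivot: 23
  4 <= 23: swap -> [4, 96, 62, 26, 48, 29, 23]
Place pivot at 1: [4, 23, 62, 26, 48, 29, 96]

Partitioned: [4, 23, 62, 26, 48, 29, 96]


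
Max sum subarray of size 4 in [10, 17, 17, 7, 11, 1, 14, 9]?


[0:4]: 51
[1:5]: 52
[2:6]: 36
[3:7]: 33
[4:8]: 35

Max: 52 at [1:5]


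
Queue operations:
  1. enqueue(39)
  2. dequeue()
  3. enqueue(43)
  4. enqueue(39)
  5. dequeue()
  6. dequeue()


enqueue(39) -> [39]
dequeue()->39, []
enqueue(43) -> [43]
enqueue(39) -> [43, 39]
dequeue()->43, [39]
dequeue()->39, []

Final queue: []


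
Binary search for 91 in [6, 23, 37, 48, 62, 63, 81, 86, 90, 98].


Step 1: lo=0, hi=9, mid=4, val=62
Step 2: lo=5, hi=9, mid=7, val=86
Step 3: lo=8, hi=9, mid=8, val=90
Step 4: lo=9, hi=9, mid=9, val=98

Not found


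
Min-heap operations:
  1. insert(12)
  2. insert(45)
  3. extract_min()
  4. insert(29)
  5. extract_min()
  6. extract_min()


insert(12) -> [12]
insert(45) -> [12, 45]
extract_min()->12, [45]
insert(29) -> [29, 45]
extract_min()->29, [45]
extract_min()->45, []

Final heap: []


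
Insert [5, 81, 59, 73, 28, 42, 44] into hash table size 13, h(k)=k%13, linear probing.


Insert 5: h=5 -> slot 5
Insert 81: h=3 -> slot 3
Insert 59: h=7 -> slot 7
Insert 73: h=8 -> slot 8
Insert 28: h=2 -> slot 2
Insert 42: h=3, 1 probes -> slot 4
Insert 44: h=5, 1 probes -> slot 6

Table: [None, None, 28, 81, 42, 5, 44, 59, 73, None, None, None, None]


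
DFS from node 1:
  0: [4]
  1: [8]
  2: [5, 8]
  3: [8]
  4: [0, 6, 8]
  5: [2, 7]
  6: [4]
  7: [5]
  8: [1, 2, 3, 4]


Visit 1, push [8]
Visit 8, push [4, 3, 2]
Visit 2, push [5]
Visit 5, push [7]
Visit 7, push []
Visit 3, push []
Visit 4, push [6, 0]
Visit 0, push []
Visit 6, push []

DFS order: [1, 8, 2, 5, 7, 3, 4, 0, 6]


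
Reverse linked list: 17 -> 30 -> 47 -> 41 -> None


Step 1: curr=17, set curr.next=prev(None) | reversed so far: 17
Step 2: curr=30, set curr.next=prev(17) | reversed so far: 30 -> 17
Step 3: curr=47, set curr.next=prev(30) | reversed so far: 47 -> 30 -> 17
Step 4: curr=41, set curr.next=prev(47) | reversed so far: 41 -> 47 -> 30 -> 17

41 -> 47 -> 30 -> 17 -> None


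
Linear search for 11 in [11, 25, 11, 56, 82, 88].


i=0: 11==11 found!

Found at 0, 1 comps


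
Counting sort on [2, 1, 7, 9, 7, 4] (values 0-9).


Input: [2, 1, 7, 9, 7, 4]
Counts: [0, 1, 1, 0, 1, 0, 0, 2, 0, 1]

Sorted: [1, 2, 4, 7, 7, 9]


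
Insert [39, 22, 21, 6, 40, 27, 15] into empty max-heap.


Insert 39: [39]
Insert 22: [39, 22]
Insert 21: [39, 22, 21]
Insert 6: [39, 22, 21, 6]
Insert 40: [40, 39, 21, 6, 22]
Insert 27: [40, 39, 27, 6, 22, 21]
Insert 15: [40, 39, 27, 6, 22, 21, 15]

Final heap: [40, 39, 27, 6, 22, 21, 15]


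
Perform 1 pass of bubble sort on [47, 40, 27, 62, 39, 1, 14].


Initial: [47, 40, 27, 62, 39, 1, 14]
Pass 1: [40, 27, 47, 39, 1, 14, 62] (5 swaps)

After 1 pass: [40, 27, 47, 39, 1, 14, 62]


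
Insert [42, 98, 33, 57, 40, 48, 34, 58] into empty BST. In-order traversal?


Insert 42: root
Insert 98: R from 42
Insert 33: L from 42
Insert 57: R from 42 -> L from 98
Insert 40: L from 42 -> R from 33
Insert 48: R from 42 -> L from 98 -> L from 57
Insert 34: L from 42 -> R from 33 -> L from 40
Insert 58: R from 42 -> L from 98 -> R from 57

In-order: [33, 34, 40, 42, 48, 57, 58, 98]


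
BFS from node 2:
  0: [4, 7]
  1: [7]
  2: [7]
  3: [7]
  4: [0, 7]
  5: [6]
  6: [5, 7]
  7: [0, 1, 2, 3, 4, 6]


Visit 2, enqueue [7]
Visit 7, enqueue [0, 1, 3, 4, 6]
Visit 0, enqueue []
Visit 1, enqueue []
Visit 3, enqueue []
Visit 4, enqueue []
Visit 6, enqueue [5]
Visit 5, enqueue []

BFS order: [2, 7, 0, 1, 3, 4, 6, 5]


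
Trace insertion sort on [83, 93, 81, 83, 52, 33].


Initial: [83, 93, 81, 83, 52, 33]
Insert 93: [83, 93, 81, 83, 52, 33]
Insert 81: [81, 83, 93, 83, 52, 33]
Insert 83: [81, 83, 83, 93, 52, 33]
Insert 52: [52, 81, 83, 83, 93, 33]
Insert 33: [33, 52, 81, 83, 83, 93]

Sorted: [33, 52, 81, 83, 83, 93]


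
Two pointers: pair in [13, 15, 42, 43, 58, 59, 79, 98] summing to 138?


lo=0(13)+hi=7(98)=111
lo=1(15)+hi=7(98)=113
lo=2(42)+hi=7(98)=140
lo=2(42)+hi=6(79)=121
lo=3(43)+hi=6(79)=122
lo=4(58)+hi=6(79)=137
lo=5(59)+hi=6(79)=138

Yes: 59+79=138


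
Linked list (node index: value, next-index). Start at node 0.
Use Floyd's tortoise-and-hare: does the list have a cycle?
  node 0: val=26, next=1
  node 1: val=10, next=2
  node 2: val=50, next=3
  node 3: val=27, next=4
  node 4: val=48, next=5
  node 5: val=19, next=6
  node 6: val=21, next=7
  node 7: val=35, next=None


Floyd's tortoise (slow, +1) and hare (fast, +2):
  init: slow=0, fast=0
  step 1: slow=1, fast=2
  step 2: slow=2, fast=4
  step 3: slow=3, fast=6
  step 4: fast 6->7->None, no cycle

Cycle: no


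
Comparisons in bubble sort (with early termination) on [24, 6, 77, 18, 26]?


Algorithm: bubble sort (with early termination)
Input: [24, 6, 77, 18, 26]
Sorted: [6, 18, 24, 26, 77]

9


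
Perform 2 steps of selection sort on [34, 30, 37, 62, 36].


Initial: [34, 30, 37, 62, 36]
Step 1: min=30 at 1
  Swap: [30, 34, 37, 62, 36]
Step 2: min=34 at 1
  Swap: [30, 34, 37, 62, 36]

After 2 steps: [30, 34, 37, 62, 36]


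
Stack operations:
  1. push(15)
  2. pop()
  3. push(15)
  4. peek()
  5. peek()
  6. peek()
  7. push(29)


push(15) -> [15]
pop()->15, []
push(15) -> [15]
peek()->15
peek()->15
peek()->15
push(29) -> [15, 29]

Final stack: [15, 29]


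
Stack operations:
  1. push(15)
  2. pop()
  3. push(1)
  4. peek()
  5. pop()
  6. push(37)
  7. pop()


push(15) -> [15]
pop()->15, []
push(1) -> [1]
peek()->1
pop()->1, []
push(37) -> [37]
pop()->37, []

Final stack: []


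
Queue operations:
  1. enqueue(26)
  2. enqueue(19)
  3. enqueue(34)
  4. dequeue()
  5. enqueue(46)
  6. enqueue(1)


enqueue(26) -> [26]
enqueue(19) -> [26, 19]
enqueue(34) -> [26, 19, 34]
dequeue()->26, [19, 34]
enqueue(46) -> [19, 34, 46]
enqueue(1) -> [19, 34, 46, 1]

Final queue: [19, 34, 46, 1]


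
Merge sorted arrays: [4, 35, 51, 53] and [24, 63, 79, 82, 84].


Take 4 from A
Take 24 from B
Take 35 from A
Take 51 from A
Take 53 from A

Merged: [4, 24, 35, 51, 53, 63, 79, 82, 84]


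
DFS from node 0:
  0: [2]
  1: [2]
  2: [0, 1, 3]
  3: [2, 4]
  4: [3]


Visit 0, push [2]
Visit 2, push [3, 1]
Visit 1, push []
Visit 3, push [4]
Visit 4, push []

DFS order: [0, 2, 1, 3, 4]


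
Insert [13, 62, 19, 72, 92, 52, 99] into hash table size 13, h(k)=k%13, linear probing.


Insert 13: h=0 -> slot 0
Insert 62: h=10 -> slot 10
Insert 19: h=6 -> slot 6
Insert 72: h=7 -> slot 7
Insert 92: h=1 -> slot 1
Insert 52: h=0, 2 probes -> slot 2
Insert 99: h=8 -> slot 8

Table: [13, 92, 52, None, None, None, 19, 72, 99, None, 62, None, None]


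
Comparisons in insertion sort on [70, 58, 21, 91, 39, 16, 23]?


Algorithm: insertion sort
Input: [70, 58, 21, 91, 39, 16, 23]
Sorted: [16, 21, 23, 39, 58, 70, 91]

18


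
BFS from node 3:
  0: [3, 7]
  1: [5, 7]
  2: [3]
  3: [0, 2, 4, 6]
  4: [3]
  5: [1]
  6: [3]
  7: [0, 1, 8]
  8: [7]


Visit 3, enqueue [0, 2, 4, 6]
Visit 0, enqueue [7]
Visit 2, enqueue []
Visit 4, enqueue []
Visit 6, enqueue []
Visit 7, enqueue [1, 8]
Visit 1, enqueue [5]
Visit 8, enqueue []
Visit 5, enqueue []

BFS order: [3, 0, 2, 4, 6, 7, 1, 8, 5]


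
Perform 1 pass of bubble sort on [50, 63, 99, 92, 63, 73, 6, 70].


Initial: [50, 63, 99, 92, 63, 73, 6, 70]
Pass 1: [50, 63, 92, 63, 73, 6, 70, 99] (5 swaps)

After 1 pass: [50, 63, 92, 63, 73, 6, 70, 99]


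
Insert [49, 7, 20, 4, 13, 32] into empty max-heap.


Insert 49: [49]
Insert 7: [49, 7]
Insert 20: [49, 7, 20]
Insert 4: [49, 7, 20, 4]
Insert 13: [49, 13, 20, 4, 7]
Insert 32: [49, 13, 32, 4, 7, 20]

Final heap: [49, 13, 32, 4, 7, 20]


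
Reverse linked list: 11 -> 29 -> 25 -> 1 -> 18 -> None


Step 1: curr=11, set curr.next=prev(None) | reversed so far: 11
Step 2: curr=29, set curr.next=prev(11) | reversed so far: 29 -> 11
Step 3: curr=25, set curr.next=prev(29) | reversed so far: 25 -> 29 -> 11
Step 4: curr=1, set curr.next=prev(25) | reversed so far: 1 -> 25 -> 29 -> 11
Step 5: curr=18, set curr.next=prev(1) | reversed so far: 18 -> 1 -> 25 -> 29 -> 11

18 -> 1 -> 25 -> 29 -> 11 -> None


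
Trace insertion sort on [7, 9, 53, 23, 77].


Initial: [7, 9, 53, 23, 77]
Insert 9: [7, 9, 53, 23, 77]
Insert 53: [7, 9, 53, 23, 77]
Insert 23: [7, 9, 23, 53, 77]
Insert 77: [7, 9, 23, 53, 77]

Sorted: [7, 9, 23, 53, 77]


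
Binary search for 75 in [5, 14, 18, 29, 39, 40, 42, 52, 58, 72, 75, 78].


Step 1: lo=0, hi=11, mid=5, val=40
Step 2: lo=6, hi=11, mid=8, val=58
Step 3: lo=9, hi=11, mid=10, val=75

Found at index 10


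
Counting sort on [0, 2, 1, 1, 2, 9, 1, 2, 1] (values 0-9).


Input: [0, 2, 1, 1, 2, 9, 1, 2, 1]
Counts: [1, 4, 3, 0, 0, 0, 0, 0, 0, 1]

Sorted: [0, 1, 1, 1, 1, 2, 2, 2, 9]


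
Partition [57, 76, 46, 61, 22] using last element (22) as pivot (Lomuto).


Pivot: 22
Place pivot at 0: [22, 76, 46, 61, 57]

Partitioned: [22, 76, 46, 61, 57]


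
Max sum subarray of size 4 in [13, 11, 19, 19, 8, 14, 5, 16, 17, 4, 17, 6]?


[0:4]: 62
[1:5]: 57
[2:6]: 60
[3:7]: 46
[4:8]: 43
[5:9]: 52
[6:10]: 42
[7:11]: 54
[8:12]: 44

Max: 62 at [0:4]


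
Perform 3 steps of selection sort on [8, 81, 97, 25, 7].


Initial: [8, 81, 97, 25, 7]
Step 1: min=7 at 4
  Swap: [7, 81, 97, 25, 8]
Step 2: min=8 at 4
  Swap: [7, 8, 97, 25, 81]
Step 3: min=25 at 3
  Swap: [7, 8, 25, 97, 81]

After 3 steps: [7, 8, 25, 97, 81]


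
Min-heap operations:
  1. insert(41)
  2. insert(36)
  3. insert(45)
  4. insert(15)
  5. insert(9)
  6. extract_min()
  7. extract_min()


insert(41) -> [41]
insert(36) -> [36, 41]
insert(45) -> [36, 41, 45]
insert(15) -> [15, 36, 45, 41]
insert(9) -> [9, 15, 45, 41, 36]
extract_min()->9, [15, 36, 45, 41]
extract_min()->15, [36, 41, 45]

Final heap: [36, 41, 45]


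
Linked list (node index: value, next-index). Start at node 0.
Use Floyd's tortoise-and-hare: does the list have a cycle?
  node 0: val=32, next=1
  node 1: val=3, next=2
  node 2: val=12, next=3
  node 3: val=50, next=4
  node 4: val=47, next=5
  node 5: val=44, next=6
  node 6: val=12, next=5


Floyd's tortoise (slow, +1) and hare (fast, +2):
  init: slow=0, fast=0
  step 1: slow=1, fast=2
  step 2: slow=2, fast=4
  step 3: slow=3, fast=6
  step 4: slow=4, fast=6
  step 5: slow=5, fast=6
  step 6: slow=6, fast=6
  slow == fast at node 6: cycle detected

Cycle: yes


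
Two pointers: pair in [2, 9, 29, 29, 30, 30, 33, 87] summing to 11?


lo=0(2)+hi=7(87)=89
lo=0(2)+hi=6(33)=35
lo=0(2)+hi=5(30)=32
lo=0(2)+hi=4(30)=32
lo=0(2)+hi=3(29)=31
lo=0(2)+hi=2(29)=31
lo=0(2)+hi=1(9)=11

Yes: 2+9=11


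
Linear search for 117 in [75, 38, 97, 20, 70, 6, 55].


i=0: 75!=117
i=1: 38!=117
i=2: 97!=117
i=3: 20!=117
i=4: 70!=117
i=5: 6!=117
i=6: 55!=117

Not found, 7 comps


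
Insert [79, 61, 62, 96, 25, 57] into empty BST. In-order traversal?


Insert 79: root
Insert 61: L from 79
Insert 62: L from 79 -> R from 61
Insert 96: R from 79
Insert 25: L from 79 -> L from 61
Insert 57: L from 79 -> L from 61 -> R from 25

In-order: [25, 57, 61, 62, 79, 96]


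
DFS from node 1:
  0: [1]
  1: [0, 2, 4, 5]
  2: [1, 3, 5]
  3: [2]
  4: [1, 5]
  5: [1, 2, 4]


Visit 1, push [5, 4, 2, 0]
Visit 0, push []
Visit 2, push [5, 3]
Visit 3, push []
Visit 5, push [4]
Visit 4, push []

DFS order: [1, 0, 2, 3, 5, 4]


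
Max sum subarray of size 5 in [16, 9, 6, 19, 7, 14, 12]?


[0:5]: 57
[1:6]: 55
[2:7]: 58

Max: 58 at [2:7]


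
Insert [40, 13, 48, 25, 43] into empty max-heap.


Insert 40: [40]
Insert 13: [40, 13]
Insert 48: [48, 13, 40]
Insert 25: [48, 25, 40, 13]
Insert 43: [48, 43, 40, 13, 25]

Final heap: [48, 43, 40, 13, 25]


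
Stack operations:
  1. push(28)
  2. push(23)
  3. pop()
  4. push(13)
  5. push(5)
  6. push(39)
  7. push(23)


push(28) -> [28]
push(23) -> [28, 23]
pop()->23, [28]
push(13) -> [28, 13]
push(5) -> [28, 13, 5]
push(39) -> [28, 13, 5, 39]
push(23) -> [28, 13, 5, 39, 23]

Final stack: [28, 13, 5, 39, 23]


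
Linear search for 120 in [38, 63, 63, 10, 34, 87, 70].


i=0: 38!=120
i=1: 63!=120
i=2: 63!=120
i=3: 10!=120
i=4: 34!=120
i=5: 87!=120
i=6: 70!=120

Not found, 7 comps


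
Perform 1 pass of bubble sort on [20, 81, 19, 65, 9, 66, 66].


Initial: [20, 81, 19, 65, 9, 66, 66]
Pass 1: [20, 19, 65, 9, 66, 66, 81] (5 swaps)

After 1 pass: [20, 19, 65, 9, 66, 66, 81]


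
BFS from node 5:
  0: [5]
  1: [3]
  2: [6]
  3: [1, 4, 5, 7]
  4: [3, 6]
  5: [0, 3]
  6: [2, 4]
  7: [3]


Visit 5, enqueue [0, 3]
Visit 0, enqueue []
Visit 3, enqueue [1, 4, 7]
Visit 1, enqueue []
Visit 4, enqueue [6]
Visit 7, enqueue []
Visit 6, enqueue [2]
Visit 2, enqueue []

BFS order: [5, 0, 3, 1, 4, 7, 6, 2]


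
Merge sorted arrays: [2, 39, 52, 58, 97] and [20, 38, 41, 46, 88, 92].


Take 2 from A
Take 20 from B
Take 38 from B
Take 39 from A
Take 41 from B
Take 46 from B
Take 52 from A
Take 58 from A
Take 88 from B
Take 92 from B

Merged: [2, 20, 38, 39, 41, 46, 52, 58, 88, 92, 97]


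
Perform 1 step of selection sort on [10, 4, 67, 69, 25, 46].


Initial: [10, 4, 67, 69, 25, 46]
Step 1: min=4 at 1
  Swap: [4, 10, 67, 69, 25, 46]

After 1 step: [4, 10, 67, 69, 25, 46]


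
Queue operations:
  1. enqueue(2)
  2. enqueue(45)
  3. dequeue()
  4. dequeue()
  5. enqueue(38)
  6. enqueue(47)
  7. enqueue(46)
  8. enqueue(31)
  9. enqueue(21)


enqueue(2) -> [2]
enqueue(45) -> [2, 45]
dequeue()->2, [45]
dequeue()->45, []
enqueue(38) -> [38]
enqueue(47) -> [38, 47]
enqueue(46) -> [38, 47, 46]
enqueue(31) -> [38, 47, 46, 31]
enqueue(21) -> [38, 47, 46, 31, 21]

Final queue: [38, 47, 46, 31, 21]


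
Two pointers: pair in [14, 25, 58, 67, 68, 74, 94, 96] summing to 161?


lo=0(14)+hi=7(96)=110
lo=1(25)+hi=7(96)=121
lo=2(58)+hi=7(96)=154
lo=3(67)+hi=7(96)=163
lo=3(67)+hi=6(94)=161

Yes: 67+94=161


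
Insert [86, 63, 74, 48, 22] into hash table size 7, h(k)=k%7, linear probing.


Insert 86: h=2 -> slot 2
Insert 63: h=0 -> slot 0
Insert 74: h=4 -> slot 4
Insert 48: h=6 -> slot 6
Insert 22: h=1 -> slot 1

Table: [63, 22, 86, None, 74, None, 48]


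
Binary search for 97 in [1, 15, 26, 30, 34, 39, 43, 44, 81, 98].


Step 1: lo=0, hi=9, mid=4, val=34
Step 2: lo=5, hi=9, mid=7, val=44
Step 3: lo=8, hi=9, mid=8, val=81
Step 4: lo=9, hi=9, mid=9, val=98

Not found


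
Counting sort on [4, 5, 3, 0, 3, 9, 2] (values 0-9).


Input: [4, 5, 3, 0, 3, 9, 2]
Counts: [1, 0, 1, 2, 1, 1, 0, 0, 0, 1]

Sorted: [0, 2, 3, 3, 4, 5, 9]


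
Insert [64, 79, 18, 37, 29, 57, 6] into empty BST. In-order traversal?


Insert 64: root
Insert 79: R from 64
Insert 18: L from 64
Insert 37: L from 64 -> R from 18
Insert 29: L from 64 -> R from 18 -> L from 37
Insert 57: L from 64 -> R from 18 -> R from 37
Insert 6: L from 64 -> L from 18

In-order: [6, 18, 29, 37, 57, 64, 79]


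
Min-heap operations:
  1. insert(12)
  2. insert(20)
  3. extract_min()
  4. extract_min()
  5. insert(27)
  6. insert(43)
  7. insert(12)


insert(12) -> [12]
insert(20) -> [12, 20]
extract_min()->12, [20]
extract_min()->20, []
insert(27) -> [27]
insert(43) -> [27, 43]
insert(12) -> [12, 43, 27]

Final heap: [12, 43, 27]


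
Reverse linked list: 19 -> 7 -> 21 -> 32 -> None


Step 1: curr=19, set curr.next=prev(None) | reversed so far: 19
Step 2: curr=7, set curr.next=prev(19) | reversed so far: 7 -> 19
Step 3: curr=21, set curr.next=prev(7) | reversed so far: 21 -> 7 -> 19
Step 4: curr=32, set curr.next=prev(21) | reversed so far: 32 -> 21 -> 7 -> 19

32 -> 21 -> 7 -> 19 -> None


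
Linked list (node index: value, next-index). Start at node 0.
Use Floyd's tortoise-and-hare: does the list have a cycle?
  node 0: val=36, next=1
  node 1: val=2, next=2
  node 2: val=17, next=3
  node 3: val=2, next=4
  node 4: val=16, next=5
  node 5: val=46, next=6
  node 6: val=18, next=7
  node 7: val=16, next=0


Floyd's tortoise (slow, +1) and hare (fast, +2):
  init: slow=0, fast=0
  step 1: slow=1, fast=2
  step 2: slow=2, fast=4
  step 3: slow=3, fast=6
  step 4: slow=4, fast=0
  step 5: slow=5, fast=2
  step 6: slow=6, fast=4
  step 7: slow=7, fast=6
  step 8: slow=0, fast=0
  slow == fast at node 0: cycle detected

Cycle: yes


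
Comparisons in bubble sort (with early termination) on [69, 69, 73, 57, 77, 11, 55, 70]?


Algorithm: bubble sort (with early termination)
Input: [69, 69, 73, 57, 77, 11, 55, 70]
Sorted: [11, 55, 57, 69, 69, 70, 73, 77]

27


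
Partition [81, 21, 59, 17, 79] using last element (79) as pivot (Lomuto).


Pivot: 79
  21 <= 79: swap -> [21, 81, 59, 17, 79]
  59 <= 79: swap -> [21, 59, 81, 17, 79]
  17 <= 79: swap -> [21, 59, 17, 81, 79]
Place pivot at 3: [21, 59, 17, 79, 81]

Partitioned: [21, 59, 17, 79, 81]


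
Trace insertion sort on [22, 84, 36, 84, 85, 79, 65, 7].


Initial: [22, 84, 36, 84, 85, 79, 65, 7]
Insert 84: [22, 84, 36, 84, 85, 79, 65, 7]
Insert 36: [22, 36, 84, 84, 85, 79, 65, 7]
Insert 84: [22, 36, 84, 84, 85, 79, 65, 7]
Insert 85: [22, 36, 84, 84, 85, 79, 65, 7]
Insert 79: [22, 36, 79, 84, 84, 85, 65, 7]
Insert 65: [22, 36, 65, 79, 84, 84, 85, 7]
Insert 7: [7, 22, 36, 65, 79, 84, 84, 85]

Sorted: [7, 22, 36, 65, 79, 84, 84, 85]


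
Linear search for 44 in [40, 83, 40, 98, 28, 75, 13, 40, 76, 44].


i=0: 40!=44
i=1: 83!=44
i=2: 40!=44
i=3: 98!=44
i=4: 28!=44
i=5: 75!=44
i=6: 13!=44
i=7: 40!=44
i=8: 76!=44
i=9: 44==44 found!

Found at 9, 10 comps


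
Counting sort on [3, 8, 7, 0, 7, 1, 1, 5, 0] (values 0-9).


Input: [3, 8, 7, 0, 7, 1, 1, 5, 0]
Counts: [2, 2, 0, 1, 0, 1, 0, 2, 1, 0]

Sorted: [0, 0, 1, 1, 3, 5, 7, 7, 8]


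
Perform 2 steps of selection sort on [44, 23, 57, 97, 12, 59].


Initial: [44, 23, 57, 97, 12, 59]
Step 1: min=12 at 4
  Swap: [12, 23, 57, 97, 44, 59]
Step 2: min=23 at 1
  Swap: [12, 23, 57, 97, 44, 59]

After 2 steps: [12, 23, 57, 97, 44, 59]


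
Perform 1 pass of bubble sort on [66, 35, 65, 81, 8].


Initial: [66, 35, 65, 81, 8]
Pass 1: [35, 65, 66, 8, 81] (3 swaps)

After 1 pass: [35, 65, 66, 8, 81]


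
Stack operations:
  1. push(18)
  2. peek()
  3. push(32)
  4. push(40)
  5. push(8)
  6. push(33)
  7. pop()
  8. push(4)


push(18) -> [18]
peek()->18
push(32) -> [18, 32]
push(40) -> [18, 32, 40]
push(8) -> [18, 32, 40, 8]
push(33) -> [18, 32, 40, 8, 33]
pop()->33, [18, 32, 40, 8]
push(4) -> [18, 32, 40, 8, 4]

Final stack: [18, 32, 40, 8, 4]


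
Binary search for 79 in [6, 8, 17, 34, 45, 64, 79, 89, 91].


Step 1: lo=0, hi=8, mid=4, val=45
Step 2: lo=5, hi=8, mid=6, val=79

Found at index 6


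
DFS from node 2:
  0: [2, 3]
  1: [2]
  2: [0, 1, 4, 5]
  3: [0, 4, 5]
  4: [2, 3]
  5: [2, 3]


Visit 2, push [5, 4, 1, 0]
Visit 0, push [3]
Visit 3, push [5, 4]
Visit 4, push []
Visit 5, push []
Visit 1, push []

DFS order: [2, 0, 3, 4, 5, 1]


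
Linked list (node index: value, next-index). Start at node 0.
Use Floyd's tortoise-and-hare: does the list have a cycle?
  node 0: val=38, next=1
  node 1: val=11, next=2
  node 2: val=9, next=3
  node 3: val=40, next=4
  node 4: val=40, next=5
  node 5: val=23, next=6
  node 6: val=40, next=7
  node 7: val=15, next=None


Floyd's tortoise (slow, +1) and hare (fast, +2):
  init: slow=0, fast=0
  step 1: slow=1, fast=2
  step 2: slow=2, fast=4
  step 3: slow=3, fast=6
  step 4: fast 6->7->None, no cycle

Cycle: no


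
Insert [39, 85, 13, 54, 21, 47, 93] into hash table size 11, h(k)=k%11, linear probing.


Insert 39: h=6 -> slot 6
Insert 85: h=8 -> slot 8
Insert 13: h=2 -> slot 2
Insert 54: h=10 -> slot 10
Insert 21: h=10, 1 probes -> slot 0
Insert 47: h=3 -> slot 3
Insert 93: h=5 -> slot 5

Table: [21, None, 13, 47, None, 93, 39, None, 85, None, 54]


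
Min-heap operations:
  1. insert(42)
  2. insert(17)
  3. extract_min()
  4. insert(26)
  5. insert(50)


insert(42) -> [42]
insert(17) -> [17, 42]
extract_min()->17, [42]
insert(26) -> [26, 42]
insert(50) -> [26, 42, 50]

Final heap: [26, 42, 50]


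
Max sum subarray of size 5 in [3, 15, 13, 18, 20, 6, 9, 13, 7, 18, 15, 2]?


[0:5]: 69
[1:6]: 72
[2:7]: 66
[3:8]: 66
[4:9]: 55
[5:10]: 53
[6:11]: 62
[7:12]: 55

Max: 72 at [1:6]


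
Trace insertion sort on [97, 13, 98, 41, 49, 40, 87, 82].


Initial: [97, 13, 98, 41, 49, 40, 87, 82]
Insert 13: [13, 97, 98, 41, 49, 40, 87, 82]
Insert 98: [13, 97, 98, 41, 49, 40, 87, 82]
Insert 41: [13, 41, 97, 98, 49, 40, 87, 82]
Insert 49: [13, 41, 49, 97, 98, 40, 87, 82]
Insert 40: [13, 40, 41, 49, 97, 98, 87, 82]
Insert 87: [13, 40, 41, 49, 87, 97, 98, 82]
Insert 82: [13, 40, 41, 49, 82, 87, 97, 98]

Sorted: [13, 40, 41, 49, 82, 87, 97, 98]


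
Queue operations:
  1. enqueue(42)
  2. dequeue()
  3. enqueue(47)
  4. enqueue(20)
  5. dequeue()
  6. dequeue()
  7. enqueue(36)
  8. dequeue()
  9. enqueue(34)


enqueue(42) -> [42]
dequeue()->42, []
enqueue(47) -> [47]
enqueue(20) -> [47, 20]
dequeue()->47, [20]
dequeue()->20, []
enqueue(36) -> [36]
dequeue()->36, []
enqueue(34) -> [34]

Final queue: [34]


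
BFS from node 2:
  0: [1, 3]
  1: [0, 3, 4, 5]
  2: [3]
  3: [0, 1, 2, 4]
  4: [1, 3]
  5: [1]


Visit 2, enqueue [3]
Visit 3, enqueue [0, 1, 4]
Visit 0, enqueue []
Visit 1, enqueue [5]
Visit 4, enqueue []
Visit 5, enqueue []

BFS order: [2, 3, 0, 1, 4, 5]


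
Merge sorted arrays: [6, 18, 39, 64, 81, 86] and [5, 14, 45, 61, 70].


Take 5 from B
Take 6 from A
Take 14 from B
Take 18 from A
Take 39 from A
Take 45 from B
Take 61 from B
Take 64 from A
Take 70 from B

Merged: [5, 6, 14, 18, 39, 45, 61, 64, 70, 81, 86]


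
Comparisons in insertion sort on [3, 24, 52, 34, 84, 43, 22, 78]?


Algorithm: insertion sort
Input: [3, 24, 52, 34, 84, 43, 22, 78]
Sorted: [3, 22, 24, 34, 43, 52, 78, 84]

16


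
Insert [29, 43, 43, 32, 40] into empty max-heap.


Insert 29: [29]
Insert 43: [43, 29]
Insert 43: [43, 29, 43]
Insert 32: [43, 32, 43, 29]
Insert 40: [43, 40, 43, 29, 32]

Final heap: [43, 40, 43, 29, 32]


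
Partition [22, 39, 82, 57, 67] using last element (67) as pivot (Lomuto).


Pivot: 67
  22 <= 67: advance i (no swap)
  39 <= 67: advance i (no swap)
  57 <= 67: swap -> [22, 39, 57, 82, 67]
Place pivot at 3: [22, 39, 57, 67, 82]

Partitioned: [22, 39, 57, 67, 82]


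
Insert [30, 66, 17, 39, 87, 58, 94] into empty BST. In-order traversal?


Insert 30: root
Insert 66: R from 30
Insert 17: L from 30
Insert 39: R from 30 -> L from 66
Insert 87: R from 30 -> R from 66
Insert 58: R from 30 -> L from 66 -> R from 39
Insert 94: R from 30 -> R from 66 -> R from 87

In-order: [17, 30, 39, 58, 66, 87, 94]


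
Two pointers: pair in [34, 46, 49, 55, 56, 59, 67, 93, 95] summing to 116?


lo=0(34)+hi=8(95)=129
lo=0(34)+hi=7(93)=127
lo=0(34)+hi=6(67)=101
lo=1(46)+hi=6(67)=113
lo=2(49)+hi=6(67)=116

Yes: 49+67=116


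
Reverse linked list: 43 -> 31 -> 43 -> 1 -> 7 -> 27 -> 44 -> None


Step 1: curr=43, set curr.next=prev(None) | reversed so far: 43
Step 2: curr=31, set curr.next=prev(43) | reversed so far: 31 -> 43
Step 3: curr=43, set curr.next=prev(31) | reversed so far: 43 -> 31 -> 43
Step 4: curr=1, set curr.next=prev(43) | reversed so far: 1 -> 43 -> 31 -> 43
Step 5: curr=7, set curr.next=prev(1) | reversed so far: 7 -> 1 -> 43 -> 31 -> 43
Step 6: curr=27, set curr.next=prev(7) | reversed so far: 27 -> 7 -> 1 -> 43 -> 31 -> 43
Step 7: curr=44, set curr.next=prev(27) | reversed so far: 44 -> 27 -> 7 -> 1 -> 43 -> 31 -> 43

44 -> 27 -> 7 -> 1 -> 43 -> 31 -> 43 -> None


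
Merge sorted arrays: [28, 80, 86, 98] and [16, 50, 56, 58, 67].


Take 16 from B
Take 28 from A
Take 50 from B
Take 56 from B
Take 58 from B
Take 67 from B

Merged: [16, 28, 50, 56, 58, 67, 80, 86, 98]


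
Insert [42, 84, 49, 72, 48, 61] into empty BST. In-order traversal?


Insert 42: root
Insert 84: R from 42
Insert 49: R from 42 -> L from 84
Insert 72: R from 42 -> L from 84 -> R from 49
Insert 48: R from 42 -> L from 84 -> L from 49
Insert 61: R from 42 -> L from 84 -> R from 49 -> L from 72

In-order: [42, 48, 49, 61, 72, 84]


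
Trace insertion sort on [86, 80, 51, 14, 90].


Initial: [86, 80, 51, 14, 90]
Insert 80: [80, 86, 51, 14, 90]
Insert 51: [51, 80, 86, 14, 90]
Insert 14: [14, 51, 80, 86, 90]
Insert 90: [14, 51, 80, 86, 90]

Sorted: [14, 51, 80, 86, 90]


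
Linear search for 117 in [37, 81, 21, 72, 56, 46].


i=0: 37!=117
i=1: 81!=117
i=2: 21!=117
i=3: 72!=117
i=4: 56!=117
i=5: 46!=117

Not found, 6 comps


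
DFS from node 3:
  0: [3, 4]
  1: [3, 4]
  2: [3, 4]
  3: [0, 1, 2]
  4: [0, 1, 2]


Visit 3, push [2, 1, 0]
Visit 0, push [4]
Visit 4, push [2, 1]
Visit 1, push []
Visit 2, push []

DFS order: [3, 0, 4, 1, 2]


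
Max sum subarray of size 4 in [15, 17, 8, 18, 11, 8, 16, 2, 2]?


[0:4]: 58
[1:5]: 54
[2:6]: 45
[3:7]: 53
[4:8]: 37
[5:9]: 28

Max: 58 at [0:4]


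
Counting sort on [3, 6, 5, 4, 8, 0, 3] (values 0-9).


Input: [3, 6, 5, 4, 8, 0, 3]
Counts: [1, 0, 0, 2, 1, 1, 1, 0, 1, 0]

Sorted: [0, 3, 3, 4, 5, 6, 8]


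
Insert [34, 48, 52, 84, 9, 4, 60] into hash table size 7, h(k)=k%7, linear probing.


Insert 34: h=6 -> slot 6
Insert 48: h=6, 1 probes -> slot 0
Insert 52: h=3 -> slot 3
Insert 84: h=0, 1 probes -> slot 1
Insert 9: h=2 -> slot 2
Insert 4: h=4 -> slot 4
Insert 60: h=4, 1 probes -> slot 5

Table: [48, 84, 9, 52, 4, 60, 34]


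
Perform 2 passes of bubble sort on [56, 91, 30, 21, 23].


Initial: [56, 91, 30, 21, 23]
Pass 1: [56, 30, 21, 23, 91] (3 swaps)
Pass 2: [30, 21, 23, 56, 91] (3 swaps)

After 2 passes: [30, 21, 23, 56, 91]


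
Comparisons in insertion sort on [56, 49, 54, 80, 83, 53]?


Algorithm: insertion sort
Input: [56, 49, 54, 80, 83, 53]
Sorted: [49, 53, 54, 56, 80, 83]

10


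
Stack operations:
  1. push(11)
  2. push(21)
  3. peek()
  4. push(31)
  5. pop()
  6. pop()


push(11) -> [11]
push(21) -> [11, 21]
peek()->21
push(31) -> [11, 21, 31]
pop()->31, [11, 21]
pop()->21, [11]

Final stack: [11]


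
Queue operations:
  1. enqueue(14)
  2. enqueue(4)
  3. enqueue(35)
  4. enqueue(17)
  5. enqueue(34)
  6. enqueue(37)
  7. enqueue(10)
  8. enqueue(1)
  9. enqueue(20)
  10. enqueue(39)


enqueue(14) -> [14]
enqueue(4) -> [14, 4]
enqueue(35) -> [14, 4, 35]
enqueue(17) -> [14, 4, 35, 17]
enqueue(34) -> [14, 4, 35, 17, 34]
enqueue(37) -> [14, 4, 35, 17, 34, 37]
enqueue(10) -> [14, 4, 35, 17, 34, 37, 10]
enqueue(1) -> [14, 4, 35, 17, 34, 37, 10, 1]
enqueue(20) -> [14, 4, 35, 17, 34, 37, 10, 1, 20]
enqueue(39) -> [14, 4, 35, 17, 34, 37, 10, 1, 20, 39]

Final queue: [14, 4, 35, 17, 34, 37, 10, 1, 20, 39]


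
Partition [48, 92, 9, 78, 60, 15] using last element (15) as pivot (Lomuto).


Pivot: 15
  9 <= 15: swap -> [9, 92, 48, 78, 60, 15]
Place pivot at 1: [9, 15, 48, 78, 60, 92]

Partitioned: [9, 15, 48, 78, 60, 92]


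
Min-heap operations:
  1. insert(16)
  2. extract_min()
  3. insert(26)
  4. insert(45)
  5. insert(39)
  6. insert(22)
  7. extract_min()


insert(16) -> [16]
extract_min()->16, []
insert(26) -> [26]
insert(45) -> [26, 45]
insert(39) -> [26, 45, 39]
insert(22) -> [22, 26, 39, 45]
extract_min()->22, [26, 45, 39]

Final heap: [26, 45, 39]


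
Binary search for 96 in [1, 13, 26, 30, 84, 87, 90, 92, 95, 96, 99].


Step 1: lo=0, hi=10, mid=5, val=87
Step 2: lo=6, hi=10, mid=8, val=95
Step 3: lo=9, hi=10, mid=9, val=96

Found at index 9


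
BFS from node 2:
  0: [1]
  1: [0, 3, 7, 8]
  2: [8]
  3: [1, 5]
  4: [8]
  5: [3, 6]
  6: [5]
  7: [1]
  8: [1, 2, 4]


Visit 2, enqueue [8]
Visit 8, enqueue [1, 4]
Visit 1, enqueue [0, 3, 7]
Visit 4, enqueue []
Visit 0, enqueue []
Visit 3, enqueue [5]
Visit 7, enqueue []
Visit 5, enqueue [6]
Visit 6, enqueue []

BFS order: [2, 8, 1, 4, 0, 3, 7, 5, 6]


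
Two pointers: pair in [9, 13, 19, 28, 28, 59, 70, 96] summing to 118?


lo=0(9)+hi=7(96)=105
lo=1(13)+hi=7(96)=109
lo=2(19)+hi=7(96)=115
lo=3(28)+hi=7(96)=124
lo=3(28)+hi=6(70)=98
lo=4(28)+hi=6(70)=98
lo=5(59)+hi=6(70)=129

No pair found


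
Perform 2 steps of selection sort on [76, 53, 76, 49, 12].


Initial: [76, 53, 76, 49, 12]
Step 1: min=12 at 4
  Swap: [12, 53, 76, 49, 76]
Step 2: min=49 at 3
  Swap: [12, 49, 76, 53, 76]

After 2 steps: [12, 49, 76, 53, 76]


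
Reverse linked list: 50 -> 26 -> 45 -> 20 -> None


Step 1: curr=50, set curr.next=prev(None) | reversed so far: 50
Step 2: curr=26, set curr.next=prev(50) | reversed so far: 26 -> 50
Step 3: curr=45, set curr.next=prev(26) | reversed so far: 45 -> 26 -> 50
Step 4: curr=20, set curr.next=prev(45) | reversed so far: 20 -> 45 -> 26 -> 50

20 -> 45 -> 26 -> 50 -> None
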